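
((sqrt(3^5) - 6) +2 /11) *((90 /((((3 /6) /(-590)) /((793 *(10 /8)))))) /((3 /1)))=2245776000 /11 - 315812250 *sqrt(3)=-342841408.11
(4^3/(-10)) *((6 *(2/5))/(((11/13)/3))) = -14976/275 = -54.46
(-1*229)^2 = 52441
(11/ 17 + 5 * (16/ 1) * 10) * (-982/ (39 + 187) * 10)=-66830010/ 1921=-34789.18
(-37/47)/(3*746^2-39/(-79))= -2923/6199033557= -0.00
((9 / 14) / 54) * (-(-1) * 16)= 0.19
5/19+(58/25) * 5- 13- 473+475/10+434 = 1399/190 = 7.36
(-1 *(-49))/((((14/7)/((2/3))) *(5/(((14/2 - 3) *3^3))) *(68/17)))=441/5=88.20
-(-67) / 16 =67 / 16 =4.19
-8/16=-1/2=-0.50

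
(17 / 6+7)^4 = 12117361 / 1296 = 9349.82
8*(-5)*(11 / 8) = -55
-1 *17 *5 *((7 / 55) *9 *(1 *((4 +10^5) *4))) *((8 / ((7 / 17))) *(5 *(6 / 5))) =-49941197568 / 11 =-4540108869.82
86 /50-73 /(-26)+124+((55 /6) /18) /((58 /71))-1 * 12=238496201 /2035800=117.15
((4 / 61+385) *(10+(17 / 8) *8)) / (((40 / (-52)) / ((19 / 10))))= -156648141 / 6100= -25680.02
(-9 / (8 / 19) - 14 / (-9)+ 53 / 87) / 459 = -40111 / 958392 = -0.04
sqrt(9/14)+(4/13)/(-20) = -1/65+3 * sqrt(14)/14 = 0.79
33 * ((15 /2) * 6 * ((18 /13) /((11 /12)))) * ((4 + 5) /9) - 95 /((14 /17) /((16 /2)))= 120140 /91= 1320.22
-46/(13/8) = -368/13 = -28.31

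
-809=-809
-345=-345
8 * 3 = 24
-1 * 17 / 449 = -17 / 449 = -0.04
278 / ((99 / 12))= 1112 / 33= 33.70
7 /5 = 1.40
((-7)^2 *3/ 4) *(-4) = -147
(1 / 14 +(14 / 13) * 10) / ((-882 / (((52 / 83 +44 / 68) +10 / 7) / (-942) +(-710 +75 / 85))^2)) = -85885351742147656596173 / 13896066578965696944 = -6180.55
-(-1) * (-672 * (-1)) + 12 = 684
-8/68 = -2/17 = -0.12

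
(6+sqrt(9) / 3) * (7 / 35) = 7 / 5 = 1.40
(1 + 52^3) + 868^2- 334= 893699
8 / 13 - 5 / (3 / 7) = -431 / 39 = -11.05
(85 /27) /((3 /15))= 425 /27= 15.74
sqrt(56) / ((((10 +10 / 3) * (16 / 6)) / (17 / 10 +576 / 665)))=30717 * sqrt(14) / 212800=0.54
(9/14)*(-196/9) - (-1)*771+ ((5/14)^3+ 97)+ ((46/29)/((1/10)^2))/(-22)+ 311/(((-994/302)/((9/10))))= 236723588669/310744280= 761.80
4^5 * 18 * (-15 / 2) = -138240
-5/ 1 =-5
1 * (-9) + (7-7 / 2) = -11 / 2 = -5.50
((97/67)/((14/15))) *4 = 6.20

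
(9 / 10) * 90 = 81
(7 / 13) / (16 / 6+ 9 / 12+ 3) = 12 / 143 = 0.08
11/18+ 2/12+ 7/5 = 98/45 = 2.18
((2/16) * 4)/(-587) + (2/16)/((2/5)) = 2927/9392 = 0.31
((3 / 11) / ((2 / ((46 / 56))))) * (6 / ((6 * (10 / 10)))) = 69 / 616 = 0.11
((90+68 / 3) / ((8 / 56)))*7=16562 / 3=5520.67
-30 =-30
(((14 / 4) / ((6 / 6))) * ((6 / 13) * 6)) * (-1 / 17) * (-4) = 504 / 221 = 2.28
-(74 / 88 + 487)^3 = -9889917719625 / 85184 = -116100649.41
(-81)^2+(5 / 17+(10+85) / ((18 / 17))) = 2035211 / 306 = 6651.02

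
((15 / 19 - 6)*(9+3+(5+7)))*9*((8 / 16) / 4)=-140.68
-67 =-67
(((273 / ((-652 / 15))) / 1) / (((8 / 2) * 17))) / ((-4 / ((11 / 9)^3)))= 605605 / 14364864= 0.04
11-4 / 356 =978 / 89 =10.99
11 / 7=1.57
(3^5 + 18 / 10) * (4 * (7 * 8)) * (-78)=-21385728 / 5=-4277145.60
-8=-8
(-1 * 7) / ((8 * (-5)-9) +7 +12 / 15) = 35 / 206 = 0.17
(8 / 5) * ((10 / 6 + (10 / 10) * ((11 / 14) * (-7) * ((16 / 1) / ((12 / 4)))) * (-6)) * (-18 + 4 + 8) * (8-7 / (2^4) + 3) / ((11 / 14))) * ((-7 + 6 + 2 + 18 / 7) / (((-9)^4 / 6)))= -1801540 / 24057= -74.89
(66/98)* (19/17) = 627/833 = 0.75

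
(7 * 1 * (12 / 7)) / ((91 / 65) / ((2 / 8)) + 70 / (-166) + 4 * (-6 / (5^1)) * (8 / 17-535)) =84660 / 18137837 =0.00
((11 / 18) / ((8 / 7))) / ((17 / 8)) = 77 / 306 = 0.25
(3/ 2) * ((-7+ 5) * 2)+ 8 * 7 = 50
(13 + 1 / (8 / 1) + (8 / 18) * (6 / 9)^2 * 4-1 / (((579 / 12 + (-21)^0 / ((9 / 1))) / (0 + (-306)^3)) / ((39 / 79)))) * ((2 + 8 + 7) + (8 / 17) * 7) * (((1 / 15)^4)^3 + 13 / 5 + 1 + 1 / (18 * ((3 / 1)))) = 112600622088003529379787105697 / 5242200537162656250000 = 21479647.96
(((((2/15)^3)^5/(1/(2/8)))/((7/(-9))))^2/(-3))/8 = -8388608/347992663052271120250225067138671875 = -0.00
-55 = -55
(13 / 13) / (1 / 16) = 16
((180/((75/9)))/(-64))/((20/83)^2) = -186003/32000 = -5.81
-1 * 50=-50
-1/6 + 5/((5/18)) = 107/6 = 17.83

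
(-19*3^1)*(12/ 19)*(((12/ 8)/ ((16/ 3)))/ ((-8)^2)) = -81/ 512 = -0.16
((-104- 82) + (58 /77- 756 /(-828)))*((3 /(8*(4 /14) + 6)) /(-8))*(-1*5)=-4896825 /117392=-41.71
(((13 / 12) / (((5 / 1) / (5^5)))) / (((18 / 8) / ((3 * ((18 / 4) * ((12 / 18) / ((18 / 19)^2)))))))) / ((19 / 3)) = 476.47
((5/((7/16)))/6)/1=40/21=1.90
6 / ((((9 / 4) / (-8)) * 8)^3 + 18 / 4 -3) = -128 / 211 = -0.61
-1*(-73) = 73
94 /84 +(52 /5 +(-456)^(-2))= 83832899 /7277760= 11.52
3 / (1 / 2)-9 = -3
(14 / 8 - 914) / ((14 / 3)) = -10947 / 56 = -195.48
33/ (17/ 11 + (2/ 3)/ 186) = 101277/ 4754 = 21.30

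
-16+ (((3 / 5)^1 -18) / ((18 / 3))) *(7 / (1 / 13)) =-2799 / 10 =-279.90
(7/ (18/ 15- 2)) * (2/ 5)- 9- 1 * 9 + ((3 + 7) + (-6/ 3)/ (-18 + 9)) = -203/ 18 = -11.28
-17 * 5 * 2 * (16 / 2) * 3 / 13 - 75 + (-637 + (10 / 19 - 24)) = -259182 / 247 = -1049.32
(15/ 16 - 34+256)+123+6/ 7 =38841/ 112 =346.79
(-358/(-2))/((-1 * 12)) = -179/12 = -14.92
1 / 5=0.20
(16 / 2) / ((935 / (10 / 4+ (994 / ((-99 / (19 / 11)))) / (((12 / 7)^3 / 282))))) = -151838563 / 18327870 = -8.28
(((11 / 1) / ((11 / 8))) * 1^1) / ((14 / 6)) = 24 / 7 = 3.43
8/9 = 0.89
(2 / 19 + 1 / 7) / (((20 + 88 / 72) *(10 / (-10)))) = -297 / 25403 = -0.01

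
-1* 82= -82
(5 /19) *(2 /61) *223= 2230 /1159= 1.92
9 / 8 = 1.12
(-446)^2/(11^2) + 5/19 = 3780009/2299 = 1644.20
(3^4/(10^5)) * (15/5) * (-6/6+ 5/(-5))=-243/50000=-0.00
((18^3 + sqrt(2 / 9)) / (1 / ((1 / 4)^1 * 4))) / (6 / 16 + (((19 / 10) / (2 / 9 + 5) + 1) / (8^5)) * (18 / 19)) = 146309120 * sqrt(2) / 164615067 + 284424929280 / 18290563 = 15551.62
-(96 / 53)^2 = -9216 / 2809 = -3.28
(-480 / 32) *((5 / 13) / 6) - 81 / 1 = -2131 / 26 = -81.96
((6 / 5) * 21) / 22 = 63 / 55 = 1.15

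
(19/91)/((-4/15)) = -285/364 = -0.78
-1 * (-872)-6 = 866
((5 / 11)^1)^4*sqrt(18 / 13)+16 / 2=8.05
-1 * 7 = -7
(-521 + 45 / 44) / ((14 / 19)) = -434701 / 616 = -705.68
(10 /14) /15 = 1 /21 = 0.05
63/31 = 2.03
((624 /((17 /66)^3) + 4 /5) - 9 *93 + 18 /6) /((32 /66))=14462579373 /196520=73593.42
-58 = -58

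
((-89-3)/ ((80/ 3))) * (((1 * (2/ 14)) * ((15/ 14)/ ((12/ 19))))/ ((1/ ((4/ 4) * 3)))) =-2.51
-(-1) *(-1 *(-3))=3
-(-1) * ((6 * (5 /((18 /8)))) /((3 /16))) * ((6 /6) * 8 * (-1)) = -5120 /9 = -568.89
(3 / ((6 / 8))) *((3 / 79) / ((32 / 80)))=30 / 79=0.38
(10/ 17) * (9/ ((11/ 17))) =90/ 11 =8.18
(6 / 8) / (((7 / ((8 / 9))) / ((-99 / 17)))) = -0.55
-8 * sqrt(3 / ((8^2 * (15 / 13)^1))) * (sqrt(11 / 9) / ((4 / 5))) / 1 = -sqrt(715) / 12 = -2.23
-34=-34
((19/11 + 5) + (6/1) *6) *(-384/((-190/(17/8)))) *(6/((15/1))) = 73.40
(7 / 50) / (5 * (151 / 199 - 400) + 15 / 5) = -199 / 2833200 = -0.00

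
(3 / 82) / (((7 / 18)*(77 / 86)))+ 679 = 15007543 / 22099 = 679.11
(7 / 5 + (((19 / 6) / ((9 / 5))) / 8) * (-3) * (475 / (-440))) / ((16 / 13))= 1739777 / 1013760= 1.72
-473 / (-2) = 473 / 2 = 236.50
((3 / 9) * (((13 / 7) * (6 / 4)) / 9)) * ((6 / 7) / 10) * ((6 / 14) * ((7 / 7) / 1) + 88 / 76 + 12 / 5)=34463 / 977550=0.04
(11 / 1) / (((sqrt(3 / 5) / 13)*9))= 143*sqrt(15) / 27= 20.51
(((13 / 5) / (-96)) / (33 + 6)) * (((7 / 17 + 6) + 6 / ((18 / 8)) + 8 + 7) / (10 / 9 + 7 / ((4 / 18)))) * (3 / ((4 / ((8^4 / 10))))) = -39296 / 249475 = -0.16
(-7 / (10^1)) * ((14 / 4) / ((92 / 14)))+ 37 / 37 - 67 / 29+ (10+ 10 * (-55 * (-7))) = 102939893 / 26680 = 3858.32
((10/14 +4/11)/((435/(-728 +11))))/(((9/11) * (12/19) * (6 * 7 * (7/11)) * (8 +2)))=-4145933/322282800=-0.01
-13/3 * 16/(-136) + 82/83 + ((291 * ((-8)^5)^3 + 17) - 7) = -43340215092139475426/4233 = -10238652277850100.50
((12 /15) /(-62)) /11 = -2 /1705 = -0.00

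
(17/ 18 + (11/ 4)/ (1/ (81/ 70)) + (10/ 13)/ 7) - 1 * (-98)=3349267/ 32760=102.24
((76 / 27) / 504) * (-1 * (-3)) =19 / 1134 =0.02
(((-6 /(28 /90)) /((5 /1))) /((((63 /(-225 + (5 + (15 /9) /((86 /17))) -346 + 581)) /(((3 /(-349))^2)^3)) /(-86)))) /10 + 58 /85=1467265111332347657 /2150302318321627190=0.68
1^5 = 1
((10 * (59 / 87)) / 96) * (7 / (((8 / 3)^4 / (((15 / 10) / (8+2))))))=11151 / 7602176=0.00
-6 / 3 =-2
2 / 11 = 0.18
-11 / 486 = -0.02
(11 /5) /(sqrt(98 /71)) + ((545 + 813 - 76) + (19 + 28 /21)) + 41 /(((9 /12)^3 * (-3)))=11 * sqrt(142) /70 + 102865 /81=1271.81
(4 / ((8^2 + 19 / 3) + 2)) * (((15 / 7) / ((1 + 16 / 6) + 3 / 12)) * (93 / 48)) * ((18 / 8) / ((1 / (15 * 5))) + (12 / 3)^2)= 99765 / 9212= 10.83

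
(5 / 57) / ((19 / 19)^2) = 5 / 57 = 0.09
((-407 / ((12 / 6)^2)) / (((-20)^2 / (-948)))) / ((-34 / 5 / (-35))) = 675213 / 544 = 1241.20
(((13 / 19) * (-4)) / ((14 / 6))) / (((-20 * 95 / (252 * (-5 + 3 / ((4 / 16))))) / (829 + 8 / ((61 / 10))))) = 497778372 / 550525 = 904.19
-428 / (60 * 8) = -107 / 120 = -0.89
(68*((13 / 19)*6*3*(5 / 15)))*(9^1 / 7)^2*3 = 1288872 / 931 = 1384.40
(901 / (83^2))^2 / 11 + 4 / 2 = 2.00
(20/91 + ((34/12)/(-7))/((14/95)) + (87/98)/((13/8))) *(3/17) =-15139/43316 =-0.35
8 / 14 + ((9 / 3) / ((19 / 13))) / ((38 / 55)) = 17903 / 5054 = 3.54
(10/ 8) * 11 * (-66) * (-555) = 1007325/ 2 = 503662.50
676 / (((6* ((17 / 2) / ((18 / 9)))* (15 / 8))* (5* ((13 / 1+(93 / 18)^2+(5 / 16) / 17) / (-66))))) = -11421696 / 2430425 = -4.70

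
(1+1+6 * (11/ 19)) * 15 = 1560/ 19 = 82.11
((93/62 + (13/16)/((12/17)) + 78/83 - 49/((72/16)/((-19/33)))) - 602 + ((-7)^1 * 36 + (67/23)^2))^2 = 486399797541359221700761/696530880363073536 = 698317.64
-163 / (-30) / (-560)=-163 / 16800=-0.01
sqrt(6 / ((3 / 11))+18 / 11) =2*sqrt(715) / 11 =4.86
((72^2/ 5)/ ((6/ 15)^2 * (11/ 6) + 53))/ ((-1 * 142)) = -38880/ 283787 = -0.14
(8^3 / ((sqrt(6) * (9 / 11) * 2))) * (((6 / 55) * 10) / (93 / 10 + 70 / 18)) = 5120 * sqrt(6) / 1187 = 10.57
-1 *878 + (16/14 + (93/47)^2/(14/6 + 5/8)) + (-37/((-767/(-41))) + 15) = -726293827726/842068591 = -862.51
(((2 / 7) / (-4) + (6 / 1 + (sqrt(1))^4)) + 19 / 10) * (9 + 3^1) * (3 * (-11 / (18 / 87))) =-591426 / 35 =-16897.89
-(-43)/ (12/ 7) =301/ 12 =25.08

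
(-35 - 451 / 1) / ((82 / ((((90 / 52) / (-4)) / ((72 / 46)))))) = 27945 / 17056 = 1.64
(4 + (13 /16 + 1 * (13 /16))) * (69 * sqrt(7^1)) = 3105 * sqrt(7) /8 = 1026.88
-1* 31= -31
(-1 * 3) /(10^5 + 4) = -3 /100004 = -0.00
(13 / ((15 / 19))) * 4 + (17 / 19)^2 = 66.67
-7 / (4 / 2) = -7 / 2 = -3.50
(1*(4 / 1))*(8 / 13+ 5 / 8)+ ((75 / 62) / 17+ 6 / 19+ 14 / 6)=2999804 / 390507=7.68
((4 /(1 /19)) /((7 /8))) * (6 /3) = 1216 /7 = 173.71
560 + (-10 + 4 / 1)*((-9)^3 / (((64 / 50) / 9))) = 501035 / 16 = 31314.69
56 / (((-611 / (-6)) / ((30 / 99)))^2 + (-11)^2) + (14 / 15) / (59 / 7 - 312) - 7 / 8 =-10119506942069 / 11531161455000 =-0.88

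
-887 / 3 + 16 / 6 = -293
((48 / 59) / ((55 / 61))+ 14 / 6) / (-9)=-31499 / 87615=-0.36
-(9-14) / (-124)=-5 / 124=-0.04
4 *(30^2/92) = 900/23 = 39.13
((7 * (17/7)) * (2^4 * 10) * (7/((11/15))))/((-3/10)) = -952000/11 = -86545.45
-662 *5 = -3310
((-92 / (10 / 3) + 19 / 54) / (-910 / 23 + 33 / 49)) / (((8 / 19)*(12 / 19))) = 2993173379 / 1136099520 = 2.63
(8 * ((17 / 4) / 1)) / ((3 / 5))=170 / 3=56.67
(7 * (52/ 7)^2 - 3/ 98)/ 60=6.44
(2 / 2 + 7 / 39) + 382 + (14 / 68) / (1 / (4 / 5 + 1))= 2542937 / 6630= 383.55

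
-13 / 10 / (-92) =13 / 920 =0.01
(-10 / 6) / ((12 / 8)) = -10 / 9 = -1.11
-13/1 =-13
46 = 46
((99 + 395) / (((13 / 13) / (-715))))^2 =124757304100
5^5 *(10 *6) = 187500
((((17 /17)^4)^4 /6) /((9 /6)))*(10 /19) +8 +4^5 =1032.06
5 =5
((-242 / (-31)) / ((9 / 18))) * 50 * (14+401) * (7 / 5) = 14060200 / 31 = 453554.84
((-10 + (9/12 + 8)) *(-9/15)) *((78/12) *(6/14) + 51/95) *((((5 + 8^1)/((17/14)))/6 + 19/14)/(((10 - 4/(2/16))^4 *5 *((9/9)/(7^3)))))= 69382719/30265875200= 0.00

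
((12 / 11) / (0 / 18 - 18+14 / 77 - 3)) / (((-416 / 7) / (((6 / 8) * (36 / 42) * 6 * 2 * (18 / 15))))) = 243 / 29770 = 0.01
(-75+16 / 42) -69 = -3016 / 21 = -143.62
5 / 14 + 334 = 4681 / 14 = 334.36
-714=-714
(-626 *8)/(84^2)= -313/441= -0.71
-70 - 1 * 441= -511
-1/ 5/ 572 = -1/ 2860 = -0.00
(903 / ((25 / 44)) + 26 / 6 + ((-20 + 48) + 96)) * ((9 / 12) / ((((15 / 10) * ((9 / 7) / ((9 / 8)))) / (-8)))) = -901747 / 150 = -6011.65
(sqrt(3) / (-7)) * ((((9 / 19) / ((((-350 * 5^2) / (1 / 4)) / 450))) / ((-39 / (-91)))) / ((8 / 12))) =0.01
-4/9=-0.44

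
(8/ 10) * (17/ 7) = 68/ 35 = 1.94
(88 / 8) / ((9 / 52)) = 572 / 9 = 63.56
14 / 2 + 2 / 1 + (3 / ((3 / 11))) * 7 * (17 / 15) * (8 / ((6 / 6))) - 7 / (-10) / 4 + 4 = 711.31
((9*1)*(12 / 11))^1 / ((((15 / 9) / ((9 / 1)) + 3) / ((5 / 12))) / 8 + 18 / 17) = 82620 / 16951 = 4.87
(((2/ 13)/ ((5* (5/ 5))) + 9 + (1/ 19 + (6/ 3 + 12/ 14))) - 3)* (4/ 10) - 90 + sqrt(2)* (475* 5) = -3735668/ 43225 + 2375* sqrt(2) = 3272.33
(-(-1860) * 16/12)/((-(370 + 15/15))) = -2480/371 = -6.68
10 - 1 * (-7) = 17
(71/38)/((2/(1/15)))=71/1140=0.06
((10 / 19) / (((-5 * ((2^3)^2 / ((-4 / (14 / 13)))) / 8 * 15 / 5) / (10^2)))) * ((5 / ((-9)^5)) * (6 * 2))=-13000 / 7853517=-0.00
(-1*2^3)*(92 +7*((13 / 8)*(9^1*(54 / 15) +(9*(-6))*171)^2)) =-192623000224 / 25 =-7704920008.96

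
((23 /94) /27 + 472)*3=1197959 /846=1416.03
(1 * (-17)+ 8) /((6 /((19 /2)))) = -57 /4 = -14.25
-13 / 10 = -1.30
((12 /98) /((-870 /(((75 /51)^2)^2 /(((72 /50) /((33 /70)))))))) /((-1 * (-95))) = -859375 /378837224472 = -0.00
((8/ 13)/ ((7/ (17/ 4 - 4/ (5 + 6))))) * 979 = 30438/ 91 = 334.48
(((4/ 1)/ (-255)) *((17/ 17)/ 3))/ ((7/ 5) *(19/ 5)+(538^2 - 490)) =-20/ 1105269399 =-0.00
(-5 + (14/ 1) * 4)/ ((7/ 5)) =255/ 7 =36.43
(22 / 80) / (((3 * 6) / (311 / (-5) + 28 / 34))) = -19129 / 20400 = -0.94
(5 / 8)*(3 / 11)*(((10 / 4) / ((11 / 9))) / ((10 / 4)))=135 / 968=0.14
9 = 9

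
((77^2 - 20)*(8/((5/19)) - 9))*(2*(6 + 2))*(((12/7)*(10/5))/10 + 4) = 1537663616/175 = 8786649.23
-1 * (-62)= 62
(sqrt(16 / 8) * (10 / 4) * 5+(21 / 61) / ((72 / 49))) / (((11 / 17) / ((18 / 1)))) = 17493 / 2684+3825 * sqrt(2) / 11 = 498.28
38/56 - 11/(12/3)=-29/14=-2.07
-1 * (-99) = 99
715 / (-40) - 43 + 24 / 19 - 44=-15749 / 152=-103.61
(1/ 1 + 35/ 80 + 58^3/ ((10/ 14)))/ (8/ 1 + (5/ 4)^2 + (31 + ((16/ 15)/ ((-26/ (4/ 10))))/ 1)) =4261268505/ 632519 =6736.98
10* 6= 60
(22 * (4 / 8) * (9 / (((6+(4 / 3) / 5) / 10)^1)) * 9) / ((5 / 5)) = 66825 / 47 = 1421.81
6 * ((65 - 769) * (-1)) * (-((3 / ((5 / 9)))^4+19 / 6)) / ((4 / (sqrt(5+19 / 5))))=-1126583392 * sqrt(55) / 3125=-2673589.14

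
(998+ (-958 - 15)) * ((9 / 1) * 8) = 1800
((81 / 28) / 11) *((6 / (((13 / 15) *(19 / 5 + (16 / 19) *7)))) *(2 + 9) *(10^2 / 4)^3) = 1803515625 / 55874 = 32278.26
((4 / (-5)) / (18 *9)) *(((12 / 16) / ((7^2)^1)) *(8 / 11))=-4 / 72765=-0.00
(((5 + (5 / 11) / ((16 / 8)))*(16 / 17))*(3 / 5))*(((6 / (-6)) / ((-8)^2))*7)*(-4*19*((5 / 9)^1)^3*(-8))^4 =-38138164.98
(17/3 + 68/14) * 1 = 221/21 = 10.52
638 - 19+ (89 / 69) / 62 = 2648171 / 4278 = 619.02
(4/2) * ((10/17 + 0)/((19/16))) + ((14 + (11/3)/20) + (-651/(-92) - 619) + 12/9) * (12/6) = -132810883/111435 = -1191.82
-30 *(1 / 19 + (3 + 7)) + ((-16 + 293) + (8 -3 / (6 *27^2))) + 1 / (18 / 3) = -227336 / 13851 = -16.41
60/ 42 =10/ 7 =1.43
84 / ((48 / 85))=595 / 4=148.75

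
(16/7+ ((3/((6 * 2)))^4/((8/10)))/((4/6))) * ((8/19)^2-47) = -555652319/5175296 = -107.37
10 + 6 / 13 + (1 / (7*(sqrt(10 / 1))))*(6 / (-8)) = 10.43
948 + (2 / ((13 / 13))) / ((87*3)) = 247430 / 261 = 948.01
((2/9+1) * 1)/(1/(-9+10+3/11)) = 14/9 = 1.56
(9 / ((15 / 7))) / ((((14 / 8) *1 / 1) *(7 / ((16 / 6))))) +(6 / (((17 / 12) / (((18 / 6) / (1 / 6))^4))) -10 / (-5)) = 264541254 / 595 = 444607.15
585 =585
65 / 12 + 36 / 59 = 4267 / 708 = 6.03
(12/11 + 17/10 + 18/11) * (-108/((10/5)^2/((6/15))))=-13149/275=-47.81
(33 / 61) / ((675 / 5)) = 11 / 2745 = 0.00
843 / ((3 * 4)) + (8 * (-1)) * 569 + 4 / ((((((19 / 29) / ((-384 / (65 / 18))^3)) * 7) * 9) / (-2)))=33395177935901 / 146100500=228576.75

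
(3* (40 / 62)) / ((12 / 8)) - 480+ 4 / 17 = -252156 / 527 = -478.47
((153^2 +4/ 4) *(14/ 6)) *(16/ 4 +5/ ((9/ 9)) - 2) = 1147090/ 3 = 382363.33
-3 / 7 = -0.43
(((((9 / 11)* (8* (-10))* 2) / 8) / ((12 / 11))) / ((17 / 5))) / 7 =-75 / 119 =-0.63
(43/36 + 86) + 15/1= 3679/36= 102.19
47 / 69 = 0.68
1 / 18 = 0.06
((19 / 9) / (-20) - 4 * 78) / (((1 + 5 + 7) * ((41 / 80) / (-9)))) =224716 / 533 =421.61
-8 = -8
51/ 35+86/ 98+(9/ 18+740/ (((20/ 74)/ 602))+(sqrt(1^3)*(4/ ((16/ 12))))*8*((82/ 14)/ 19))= 15345544831/ 9310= 1648286.23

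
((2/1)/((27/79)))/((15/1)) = 158/405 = 0.39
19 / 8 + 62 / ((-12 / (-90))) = 3739 / 8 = 467.38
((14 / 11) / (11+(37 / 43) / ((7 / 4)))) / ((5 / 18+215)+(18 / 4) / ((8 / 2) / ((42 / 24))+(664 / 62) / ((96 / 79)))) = 1461491052 / 2846172663059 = 0.00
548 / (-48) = -137 / 12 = -11.42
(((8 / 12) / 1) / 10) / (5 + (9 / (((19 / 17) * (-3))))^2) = 0.01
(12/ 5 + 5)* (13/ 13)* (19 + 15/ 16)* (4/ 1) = 11803/ 20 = 590.15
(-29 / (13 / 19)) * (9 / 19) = -261 / 13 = -20.08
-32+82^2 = 6692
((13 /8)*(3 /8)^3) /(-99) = -39 /45056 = -0.00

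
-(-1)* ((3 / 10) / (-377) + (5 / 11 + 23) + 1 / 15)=585235 / 24882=23.52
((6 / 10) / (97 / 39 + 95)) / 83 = 117 / 1577830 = 0.00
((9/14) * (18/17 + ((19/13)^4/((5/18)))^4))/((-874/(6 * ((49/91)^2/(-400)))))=2114982826870060099290332043/9080774111370559495166750000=0.23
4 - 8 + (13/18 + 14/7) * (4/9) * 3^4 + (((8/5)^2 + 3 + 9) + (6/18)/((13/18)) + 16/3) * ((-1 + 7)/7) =253542/2275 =111.45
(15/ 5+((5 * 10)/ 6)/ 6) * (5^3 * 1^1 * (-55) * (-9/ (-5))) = -108625/ 2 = -54312.50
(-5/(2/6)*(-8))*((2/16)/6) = 2.50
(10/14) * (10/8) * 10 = 125/14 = 8.93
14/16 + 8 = 71/8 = 8.88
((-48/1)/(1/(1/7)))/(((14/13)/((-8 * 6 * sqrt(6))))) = 14976 * sqrt(6)/49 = 748.64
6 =6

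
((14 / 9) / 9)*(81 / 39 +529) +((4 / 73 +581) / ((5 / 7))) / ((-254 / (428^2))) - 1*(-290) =-28618125600314 / 48811815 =-586295.05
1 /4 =0.25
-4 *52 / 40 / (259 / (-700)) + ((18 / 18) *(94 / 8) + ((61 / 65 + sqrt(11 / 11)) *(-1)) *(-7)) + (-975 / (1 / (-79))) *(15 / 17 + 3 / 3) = 23717815107 / 163540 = 145027.61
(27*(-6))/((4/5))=-405/2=-202.50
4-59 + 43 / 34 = -1827 / 34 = -53.74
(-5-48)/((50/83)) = -87.98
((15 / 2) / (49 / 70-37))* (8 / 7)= -200 / 847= -0.24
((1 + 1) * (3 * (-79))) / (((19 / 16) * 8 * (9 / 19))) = -316 / 3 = -105.33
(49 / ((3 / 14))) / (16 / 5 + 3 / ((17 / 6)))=29155 / 543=53.69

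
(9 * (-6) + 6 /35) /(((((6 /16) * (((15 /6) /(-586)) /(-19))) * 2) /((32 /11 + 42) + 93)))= -84856756672 /1925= -44081432.04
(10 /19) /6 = 5 /57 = 0.09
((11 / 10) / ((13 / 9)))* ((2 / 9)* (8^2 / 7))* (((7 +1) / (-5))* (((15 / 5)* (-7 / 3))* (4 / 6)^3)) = 45056 / 8775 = 5.13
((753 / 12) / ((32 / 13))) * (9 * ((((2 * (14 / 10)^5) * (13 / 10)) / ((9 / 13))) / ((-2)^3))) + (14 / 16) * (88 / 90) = -83290327561 / 144000000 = -578.41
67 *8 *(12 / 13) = 6432 / 13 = 494.77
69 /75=0.92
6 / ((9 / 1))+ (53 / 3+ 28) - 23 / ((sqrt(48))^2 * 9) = 19993 / 432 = 46.28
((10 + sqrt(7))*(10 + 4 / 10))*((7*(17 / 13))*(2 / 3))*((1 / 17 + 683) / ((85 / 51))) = 650272*sqrt(7) / 25 + 1300544 / 5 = 328927.12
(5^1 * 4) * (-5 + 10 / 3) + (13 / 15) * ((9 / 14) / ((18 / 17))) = -4593 / 140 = -32.81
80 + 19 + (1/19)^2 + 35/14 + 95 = 141875/722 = 196.50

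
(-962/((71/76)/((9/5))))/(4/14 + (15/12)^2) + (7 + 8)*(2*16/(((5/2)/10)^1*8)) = -6228944/8165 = -762.88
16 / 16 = 1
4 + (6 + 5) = 15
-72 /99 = -8 /11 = -0.73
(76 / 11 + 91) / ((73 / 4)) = 4308 / 803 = 5.36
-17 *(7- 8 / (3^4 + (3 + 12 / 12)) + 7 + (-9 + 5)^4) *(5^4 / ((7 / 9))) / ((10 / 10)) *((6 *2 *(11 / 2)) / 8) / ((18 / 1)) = -47317875 / 28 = -1689924.11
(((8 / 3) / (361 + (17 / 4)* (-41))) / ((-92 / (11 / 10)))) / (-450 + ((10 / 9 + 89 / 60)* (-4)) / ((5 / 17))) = 220 / 625325403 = 0.00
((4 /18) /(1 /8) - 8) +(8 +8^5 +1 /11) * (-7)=-22714447 /99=-229438.86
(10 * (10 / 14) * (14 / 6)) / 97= 0.17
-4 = -4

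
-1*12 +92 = 80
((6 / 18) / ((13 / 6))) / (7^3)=2 / 4459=0.00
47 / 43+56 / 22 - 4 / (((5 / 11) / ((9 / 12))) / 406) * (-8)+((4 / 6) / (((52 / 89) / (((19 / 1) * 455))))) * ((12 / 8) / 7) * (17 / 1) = 542759823 / 9460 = 57374.19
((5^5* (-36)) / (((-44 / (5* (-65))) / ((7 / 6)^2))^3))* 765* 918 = -54711351941162109375 / 681472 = -80284079083457.73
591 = 591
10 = 10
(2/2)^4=1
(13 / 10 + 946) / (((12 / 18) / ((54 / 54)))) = 1420.95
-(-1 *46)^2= -2116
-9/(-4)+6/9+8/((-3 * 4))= 9/4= 2.25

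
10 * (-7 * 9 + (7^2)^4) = 57647380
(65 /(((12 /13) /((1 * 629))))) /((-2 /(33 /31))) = -5846555 /248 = -23574.82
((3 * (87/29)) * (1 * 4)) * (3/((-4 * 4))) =-27/4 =-6.75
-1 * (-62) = 62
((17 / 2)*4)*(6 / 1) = 204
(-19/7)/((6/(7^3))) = -155.17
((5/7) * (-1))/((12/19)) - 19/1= -1691/84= -20.13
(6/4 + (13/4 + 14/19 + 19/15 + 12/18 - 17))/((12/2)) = -10921/6840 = -1.60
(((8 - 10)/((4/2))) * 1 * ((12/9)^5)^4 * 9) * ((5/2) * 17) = -46729244180480/387420489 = -120616.35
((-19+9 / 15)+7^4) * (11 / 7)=131043 / 35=3744.09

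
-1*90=-90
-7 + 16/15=-89/15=-5.93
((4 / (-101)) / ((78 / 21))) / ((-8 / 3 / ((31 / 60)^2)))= 6727 / 6302400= 0.00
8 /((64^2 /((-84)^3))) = -9261 /8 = -1157.62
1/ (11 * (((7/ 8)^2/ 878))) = 56192/ 539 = 104.25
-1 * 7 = -7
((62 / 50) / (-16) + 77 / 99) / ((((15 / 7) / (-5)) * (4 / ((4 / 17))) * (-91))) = 2521 / 2386800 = 0.00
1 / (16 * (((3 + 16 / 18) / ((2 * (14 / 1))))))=9 / 20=0.45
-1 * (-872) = 872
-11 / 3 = -3.67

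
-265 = -265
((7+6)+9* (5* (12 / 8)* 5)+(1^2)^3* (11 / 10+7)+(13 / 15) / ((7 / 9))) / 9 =2518 / 63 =39.97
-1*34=-34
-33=-33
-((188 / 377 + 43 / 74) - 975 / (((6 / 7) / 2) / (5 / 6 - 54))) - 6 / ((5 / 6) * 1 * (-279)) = -784550033147 / 6486285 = -120955.22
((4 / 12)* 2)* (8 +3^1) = 22 / 3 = 7.33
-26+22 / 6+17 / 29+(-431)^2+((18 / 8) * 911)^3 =47952502696273 / 5568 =8612159248.61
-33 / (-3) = 11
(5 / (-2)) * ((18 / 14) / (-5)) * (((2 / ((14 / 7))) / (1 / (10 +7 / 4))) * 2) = 423 / 28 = 15.11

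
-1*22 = -22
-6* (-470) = 2820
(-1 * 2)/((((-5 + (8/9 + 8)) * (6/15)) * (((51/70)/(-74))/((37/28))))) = 20535/119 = 172.56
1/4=0.25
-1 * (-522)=522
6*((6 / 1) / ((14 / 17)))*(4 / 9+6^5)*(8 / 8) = 2379592 / 7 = 339941.71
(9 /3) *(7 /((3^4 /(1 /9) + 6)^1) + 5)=526 /35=15.03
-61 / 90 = -0.68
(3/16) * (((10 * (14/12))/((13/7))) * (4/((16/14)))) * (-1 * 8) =-1715/52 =-32.98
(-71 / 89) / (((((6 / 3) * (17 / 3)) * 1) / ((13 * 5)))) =-13845 / 3026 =-4.58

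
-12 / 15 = -4 / 5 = -0.80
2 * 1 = 2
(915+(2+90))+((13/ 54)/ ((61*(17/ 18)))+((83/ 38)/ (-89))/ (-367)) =3888400409473/ 3861354534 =1007.00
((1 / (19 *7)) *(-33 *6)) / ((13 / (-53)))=10494 / 1729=6.07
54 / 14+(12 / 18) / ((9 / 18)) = 109 / 21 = 5.19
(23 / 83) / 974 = 23 / 80842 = 0.00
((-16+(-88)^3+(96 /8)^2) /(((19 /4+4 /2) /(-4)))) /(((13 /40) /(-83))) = -36192993280 /351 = -103113940.97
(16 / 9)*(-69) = -368 / 3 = -122.67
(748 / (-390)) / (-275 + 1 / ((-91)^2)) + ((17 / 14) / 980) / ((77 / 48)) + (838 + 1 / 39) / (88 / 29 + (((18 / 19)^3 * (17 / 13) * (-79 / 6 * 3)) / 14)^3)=-30.09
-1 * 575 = -575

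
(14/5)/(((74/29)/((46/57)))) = 9338/10545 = 0.89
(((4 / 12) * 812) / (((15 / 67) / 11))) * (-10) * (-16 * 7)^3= 1681541464064 / 9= 186837940451.56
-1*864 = -864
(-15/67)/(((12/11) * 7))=-55/1876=-0.03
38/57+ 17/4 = 4.92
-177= -177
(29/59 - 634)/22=-37377/1298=-28.80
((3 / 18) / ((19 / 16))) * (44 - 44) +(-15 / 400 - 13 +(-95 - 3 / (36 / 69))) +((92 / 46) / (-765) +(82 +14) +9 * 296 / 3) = 870.21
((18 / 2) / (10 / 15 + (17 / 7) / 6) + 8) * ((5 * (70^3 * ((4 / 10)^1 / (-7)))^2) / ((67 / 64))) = 2016071680000 / 67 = 30090622089.55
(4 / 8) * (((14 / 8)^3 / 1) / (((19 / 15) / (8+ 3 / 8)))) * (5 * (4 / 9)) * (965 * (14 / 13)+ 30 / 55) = 5339060825 / 130416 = 40938.69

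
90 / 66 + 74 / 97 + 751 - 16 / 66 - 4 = 2397178 / 3201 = 748.88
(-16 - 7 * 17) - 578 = -713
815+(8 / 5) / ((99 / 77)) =36731 / 45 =816.24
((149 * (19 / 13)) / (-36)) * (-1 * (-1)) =-2831 / 468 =-6.05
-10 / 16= -5 / 8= -0.62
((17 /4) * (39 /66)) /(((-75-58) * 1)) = -221 /11704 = -0.02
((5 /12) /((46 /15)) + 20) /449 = 3705 /82616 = 0.04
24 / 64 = 0.38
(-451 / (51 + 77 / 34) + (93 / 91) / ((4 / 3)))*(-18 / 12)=15228921 / 1318408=11.55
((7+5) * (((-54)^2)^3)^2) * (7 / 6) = 8607026766471117594624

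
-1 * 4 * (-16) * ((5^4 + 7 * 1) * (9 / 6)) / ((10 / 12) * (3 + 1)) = 91008 / 5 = 18201.60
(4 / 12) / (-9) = -1 / 27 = -0.04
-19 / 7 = -2.71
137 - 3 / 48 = 136.94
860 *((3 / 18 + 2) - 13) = -27950 / 3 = -9316.67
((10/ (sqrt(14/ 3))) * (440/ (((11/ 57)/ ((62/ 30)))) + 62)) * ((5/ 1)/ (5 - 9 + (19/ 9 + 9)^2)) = 690525 * sqrt(42)/ 4838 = 924.99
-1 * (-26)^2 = -676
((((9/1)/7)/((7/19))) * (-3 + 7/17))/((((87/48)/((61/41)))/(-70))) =73434240/141491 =519.00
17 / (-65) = -17 / 65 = -0.26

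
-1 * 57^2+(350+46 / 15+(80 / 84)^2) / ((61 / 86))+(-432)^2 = 24731978407 / 134505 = 183874.04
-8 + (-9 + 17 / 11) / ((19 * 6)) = -5057 / 627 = -8.07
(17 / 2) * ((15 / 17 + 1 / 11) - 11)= -1875 / 22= -85.23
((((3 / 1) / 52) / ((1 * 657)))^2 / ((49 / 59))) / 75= 59 / 476598049200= 0.00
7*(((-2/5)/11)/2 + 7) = 2688/55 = 48.87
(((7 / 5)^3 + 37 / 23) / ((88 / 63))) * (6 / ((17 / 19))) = 22468887 / 1075250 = 20.90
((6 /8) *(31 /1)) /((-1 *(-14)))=93 /56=1.66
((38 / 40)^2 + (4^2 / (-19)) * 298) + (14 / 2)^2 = -1527941 / 7600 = -201.04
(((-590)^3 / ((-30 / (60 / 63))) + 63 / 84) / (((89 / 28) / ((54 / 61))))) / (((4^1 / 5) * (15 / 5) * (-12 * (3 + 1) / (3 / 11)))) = -8215160945 / 1911008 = -4298.86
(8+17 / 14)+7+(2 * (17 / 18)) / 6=3124 / 189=16.53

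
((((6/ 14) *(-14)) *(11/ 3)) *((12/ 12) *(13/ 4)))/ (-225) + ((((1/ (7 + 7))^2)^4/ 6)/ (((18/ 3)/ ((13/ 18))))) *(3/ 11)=27856994221381/ 87661869926400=0.32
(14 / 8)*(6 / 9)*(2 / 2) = 7 / 6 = 1.17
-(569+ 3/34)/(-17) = 19349/578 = 33.48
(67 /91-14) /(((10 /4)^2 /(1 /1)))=-4828 /2275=-2.12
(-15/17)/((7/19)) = -285/119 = -2.39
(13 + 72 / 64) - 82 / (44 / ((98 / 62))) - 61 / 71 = 1998879 / 193688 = 10.32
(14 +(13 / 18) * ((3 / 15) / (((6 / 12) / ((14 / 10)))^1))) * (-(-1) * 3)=3241 / 75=43.21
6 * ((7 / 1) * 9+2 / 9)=1138 / 3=379.33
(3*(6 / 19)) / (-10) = -9 / 95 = -0.09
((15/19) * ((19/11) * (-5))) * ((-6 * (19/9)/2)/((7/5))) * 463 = 14280.84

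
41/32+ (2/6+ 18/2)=1019/96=10.61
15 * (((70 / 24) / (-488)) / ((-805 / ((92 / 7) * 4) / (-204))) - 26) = -167040 / 427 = -391.19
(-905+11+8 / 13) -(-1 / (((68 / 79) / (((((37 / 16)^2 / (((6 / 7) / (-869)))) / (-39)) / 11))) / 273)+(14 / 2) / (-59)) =249545503127 / 80111616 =3114.97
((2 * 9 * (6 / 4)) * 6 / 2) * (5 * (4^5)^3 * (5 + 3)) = 3478923509760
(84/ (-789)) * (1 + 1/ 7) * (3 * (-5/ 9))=160/ 789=0.20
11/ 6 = 1.83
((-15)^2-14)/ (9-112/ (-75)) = 15825/ 787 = 20.11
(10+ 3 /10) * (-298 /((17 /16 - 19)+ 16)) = 1584.21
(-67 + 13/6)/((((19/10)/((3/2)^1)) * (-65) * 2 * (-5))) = -389/4940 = -0.08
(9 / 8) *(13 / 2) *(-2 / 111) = -39 / 296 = -0.13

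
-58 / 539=-0.11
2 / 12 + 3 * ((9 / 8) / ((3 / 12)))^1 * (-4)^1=-323 / 6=-53.83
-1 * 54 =-54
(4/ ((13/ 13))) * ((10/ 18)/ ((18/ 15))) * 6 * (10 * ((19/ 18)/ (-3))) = -39.09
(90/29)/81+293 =76483/261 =293.04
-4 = -4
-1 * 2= -2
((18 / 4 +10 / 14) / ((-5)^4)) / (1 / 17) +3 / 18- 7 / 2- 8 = -293777 / 26250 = -11.19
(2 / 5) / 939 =2 / 4695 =0.00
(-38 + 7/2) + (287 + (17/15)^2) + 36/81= 114403/450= 254.23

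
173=173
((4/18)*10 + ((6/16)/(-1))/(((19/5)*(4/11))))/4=10675/21888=0.49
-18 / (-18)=1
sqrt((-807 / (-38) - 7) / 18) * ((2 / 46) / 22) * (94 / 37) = 0.00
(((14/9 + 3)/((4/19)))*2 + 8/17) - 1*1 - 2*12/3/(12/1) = 12877/306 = 42.08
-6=-6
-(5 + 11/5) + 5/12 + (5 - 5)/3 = -407/60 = -6.78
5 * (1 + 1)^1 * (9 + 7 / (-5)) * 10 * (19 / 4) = 3610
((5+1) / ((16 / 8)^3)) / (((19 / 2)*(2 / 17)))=0.67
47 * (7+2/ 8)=1363/ 4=340.75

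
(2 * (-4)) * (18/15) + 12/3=-28/5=-5.60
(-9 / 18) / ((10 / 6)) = -3 / 10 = -0.30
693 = 693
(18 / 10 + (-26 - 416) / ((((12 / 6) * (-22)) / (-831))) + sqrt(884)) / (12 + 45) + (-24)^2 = 2 * sqrt(221) / 57 + 897821 / 2090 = 430.10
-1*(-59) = 59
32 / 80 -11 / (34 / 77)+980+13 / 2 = 81769 / 85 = 961.99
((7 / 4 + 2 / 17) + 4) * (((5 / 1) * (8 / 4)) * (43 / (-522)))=-28595 / 5916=-4.83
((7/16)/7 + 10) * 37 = 5957/16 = 372.31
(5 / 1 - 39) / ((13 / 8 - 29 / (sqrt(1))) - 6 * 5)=16 / 27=0.59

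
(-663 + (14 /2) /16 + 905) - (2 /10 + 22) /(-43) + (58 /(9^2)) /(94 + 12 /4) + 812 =28513574657 /27028080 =1054.96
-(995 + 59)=-1054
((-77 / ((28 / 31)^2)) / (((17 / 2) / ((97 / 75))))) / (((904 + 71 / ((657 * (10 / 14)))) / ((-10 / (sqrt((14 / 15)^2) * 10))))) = 673679259 / 39585985936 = 0.02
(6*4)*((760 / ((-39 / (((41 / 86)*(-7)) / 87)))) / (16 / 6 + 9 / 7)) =6107360 / 1345513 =4.54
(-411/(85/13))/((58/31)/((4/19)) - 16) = 110422/12495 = 8.84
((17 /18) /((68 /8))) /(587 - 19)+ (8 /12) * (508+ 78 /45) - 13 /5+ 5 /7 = 4030909 /11928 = 337.94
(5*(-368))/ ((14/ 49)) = -6440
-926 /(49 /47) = -43522 /49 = -888.20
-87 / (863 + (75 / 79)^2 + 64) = -180989 / 1930344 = -0.09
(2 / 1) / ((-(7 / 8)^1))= -16 / 7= -2.29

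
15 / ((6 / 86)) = 215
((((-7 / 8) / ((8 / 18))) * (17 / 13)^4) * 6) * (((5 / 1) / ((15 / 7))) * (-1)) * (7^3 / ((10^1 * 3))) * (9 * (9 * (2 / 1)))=341108199621 / 2284880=149289.33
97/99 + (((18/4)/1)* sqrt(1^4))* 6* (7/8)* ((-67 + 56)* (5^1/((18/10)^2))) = -316849/792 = -400.06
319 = 319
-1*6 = -6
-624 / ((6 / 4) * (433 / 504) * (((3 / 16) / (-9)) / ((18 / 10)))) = 90574848 / 2165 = 41835.96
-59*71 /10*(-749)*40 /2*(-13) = -81576586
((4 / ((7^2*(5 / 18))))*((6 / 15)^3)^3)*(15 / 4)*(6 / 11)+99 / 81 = 11581571117 / 9474609375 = 1.22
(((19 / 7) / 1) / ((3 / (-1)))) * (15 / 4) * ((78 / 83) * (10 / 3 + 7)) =-38285 / 1162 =-32.95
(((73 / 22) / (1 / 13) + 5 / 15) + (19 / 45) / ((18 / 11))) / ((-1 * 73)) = -194807 / 325215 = -0.60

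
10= 10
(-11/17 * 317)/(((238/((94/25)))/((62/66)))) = -461869/151725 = -3.04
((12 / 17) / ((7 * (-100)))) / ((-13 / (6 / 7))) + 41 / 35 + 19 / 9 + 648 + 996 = 1647.28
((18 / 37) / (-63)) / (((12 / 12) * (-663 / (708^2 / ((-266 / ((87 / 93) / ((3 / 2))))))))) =-3230368 / 235996397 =-0.01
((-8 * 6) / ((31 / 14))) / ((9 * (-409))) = 0.01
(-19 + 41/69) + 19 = 41/69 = 0.59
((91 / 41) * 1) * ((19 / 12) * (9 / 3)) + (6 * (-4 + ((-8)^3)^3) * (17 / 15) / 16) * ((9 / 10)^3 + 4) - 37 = -110599213666429 / 410000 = -269754179.67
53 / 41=1.29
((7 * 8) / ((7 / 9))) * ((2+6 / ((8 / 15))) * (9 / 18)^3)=477 / 4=119.25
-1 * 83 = -83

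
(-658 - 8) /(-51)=222 /17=13.06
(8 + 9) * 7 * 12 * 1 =1428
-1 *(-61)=61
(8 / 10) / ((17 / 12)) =48 / 85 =0.56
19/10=1.90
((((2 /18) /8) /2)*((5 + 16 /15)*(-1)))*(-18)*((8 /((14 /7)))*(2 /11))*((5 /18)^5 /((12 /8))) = 56875 /93533616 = 0.00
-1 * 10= -10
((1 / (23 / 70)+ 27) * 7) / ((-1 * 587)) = -4837 / 13501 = -0.36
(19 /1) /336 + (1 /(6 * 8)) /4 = 83 /1344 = 0.06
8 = 8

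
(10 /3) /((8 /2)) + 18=113 /6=18.83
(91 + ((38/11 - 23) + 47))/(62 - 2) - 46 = -29057/660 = -44.03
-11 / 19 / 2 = -11 / 38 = -0.29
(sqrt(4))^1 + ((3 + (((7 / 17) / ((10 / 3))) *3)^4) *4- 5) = 1894975461 / 208802500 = 9.08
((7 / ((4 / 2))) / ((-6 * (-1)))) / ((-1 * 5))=-7 / 60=-0.12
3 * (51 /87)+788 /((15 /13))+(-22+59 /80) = 4617469 /6960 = 663.43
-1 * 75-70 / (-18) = -640 / 9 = -71.11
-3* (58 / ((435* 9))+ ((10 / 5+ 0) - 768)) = 2297.96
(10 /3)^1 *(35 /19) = 350 /57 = 6.14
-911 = -911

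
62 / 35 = 1.77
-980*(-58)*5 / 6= 142100 / 3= 47366.67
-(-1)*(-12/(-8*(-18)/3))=-1/4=-0.25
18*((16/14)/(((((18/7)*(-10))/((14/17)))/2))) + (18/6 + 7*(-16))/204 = -1889/1020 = -1.85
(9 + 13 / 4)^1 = 49 / 4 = 12.25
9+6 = 15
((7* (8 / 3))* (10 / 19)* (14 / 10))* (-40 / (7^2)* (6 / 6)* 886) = -567040 / 57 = -9948.07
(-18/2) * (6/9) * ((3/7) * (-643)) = 1653.43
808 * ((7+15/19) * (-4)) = -478336/19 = -25175.58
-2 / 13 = -0.15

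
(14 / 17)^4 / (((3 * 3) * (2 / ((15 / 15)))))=19208 / 751689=0.03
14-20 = -6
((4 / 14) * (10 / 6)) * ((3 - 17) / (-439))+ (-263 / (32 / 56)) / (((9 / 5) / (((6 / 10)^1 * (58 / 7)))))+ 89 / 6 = -1654571 / 1317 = -1256.32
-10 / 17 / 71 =-0.01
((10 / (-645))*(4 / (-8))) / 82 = 1 / 10578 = 0.00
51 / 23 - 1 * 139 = -3146 / 23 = -136.78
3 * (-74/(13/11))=-2442/13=-187.85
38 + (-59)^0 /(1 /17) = 55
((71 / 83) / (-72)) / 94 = -71 / 561744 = -0.00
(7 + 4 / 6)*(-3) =-23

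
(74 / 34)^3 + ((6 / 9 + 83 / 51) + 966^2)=933168.60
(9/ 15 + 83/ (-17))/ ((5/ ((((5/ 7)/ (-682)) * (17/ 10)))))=13/ 8525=0.00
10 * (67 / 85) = 134 / 17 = 7.88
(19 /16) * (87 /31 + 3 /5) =627 /155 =4.05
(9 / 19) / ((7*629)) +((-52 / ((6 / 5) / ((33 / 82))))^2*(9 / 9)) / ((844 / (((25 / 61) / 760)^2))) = 57832066008611 / 537038834226153728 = 0.00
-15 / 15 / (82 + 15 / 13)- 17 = -18390 / 1081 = -17.01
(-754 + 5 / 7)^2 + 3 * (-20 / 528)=1223399031 / 2156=567439.25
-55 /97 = -0.57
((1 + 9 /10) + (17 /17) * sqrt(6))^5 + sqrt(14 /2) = sqrt(7) + 77830099 /100000 + 635521 * sqrt(6) /2000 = 1559.30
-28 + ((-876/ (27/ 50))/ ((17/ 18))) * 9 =-263276/ 17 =-15486.82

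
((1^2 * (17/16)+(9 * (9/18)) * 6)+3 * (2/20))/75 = 2269/6000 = 0.38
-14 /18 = -7 /9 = -0.78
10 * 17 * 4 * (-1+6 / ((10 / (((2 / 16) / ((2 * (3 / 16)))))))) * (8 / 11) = -4352 / 11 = -395.64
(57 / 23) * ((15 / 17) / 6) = 285 / 782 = 0.36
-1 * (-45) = 45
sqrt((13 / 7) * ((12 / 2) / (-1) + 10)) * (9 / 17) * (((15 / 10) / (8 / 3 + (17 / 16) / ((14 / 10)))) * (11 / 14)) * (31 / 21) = 73656 * sqrt(91) / 958783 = 0.73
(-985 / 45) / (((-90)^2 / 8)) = -394 / 18225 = -0.02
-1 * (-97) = 97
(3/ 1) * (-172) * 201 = -103716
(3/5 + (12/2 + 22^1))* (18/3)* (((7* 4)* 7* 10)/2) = 168168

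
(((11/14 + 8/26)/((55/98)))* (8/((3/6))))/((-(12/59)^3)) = -286092947/77220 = -3704.91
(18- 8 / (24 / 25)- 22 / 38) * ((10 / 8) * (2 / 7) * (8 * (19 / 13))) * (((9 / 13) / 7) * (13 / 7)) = 4440 / 637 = 6.97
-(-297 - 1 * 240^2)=57897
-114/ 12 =-19/ 2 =-9.50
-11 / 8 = -1.38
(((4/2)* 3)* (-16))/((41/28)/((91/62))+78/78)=-122304/2545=-48.06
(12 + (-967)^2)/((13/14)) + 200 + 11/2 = 26188171/26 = 1007237.35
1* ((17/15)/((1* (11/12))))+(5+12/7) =7.95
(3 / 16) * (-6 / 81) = -0.01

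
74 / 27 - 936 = -25198 / 27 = -933.26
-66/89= -0.74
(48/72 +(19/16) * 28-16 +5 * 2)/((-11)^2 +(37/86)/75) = 360125/1560974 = 0.23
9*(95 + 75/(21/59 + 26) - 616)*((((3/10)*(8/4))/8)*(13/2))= -28281123/12440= -2273.40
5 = 5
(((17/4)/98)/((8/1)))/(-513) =-0.00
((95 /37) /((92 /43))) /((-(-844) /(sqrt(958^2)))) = 1956715 /1436488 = 1.36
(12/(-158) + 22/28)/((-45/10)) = -785/4977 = -0.16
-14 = -14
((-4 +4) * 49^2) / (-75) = 0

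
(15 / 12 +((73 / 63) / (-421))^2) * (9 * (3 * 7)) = 3517368961 / 14888244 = 236.25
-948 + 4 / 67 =-63512 / 67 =-947.94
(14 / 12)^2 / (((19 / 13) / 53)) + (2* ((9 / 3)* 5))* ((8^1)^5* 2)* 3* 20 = 80687956961 / 684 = 117964849.36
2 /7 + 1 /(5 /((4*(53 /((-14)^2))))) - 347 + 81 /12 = -332953 /980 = -339.75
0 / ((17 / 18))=0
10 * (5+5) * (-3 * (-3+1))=600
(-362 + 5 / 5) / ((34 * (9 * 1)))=-361 / 306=-1.18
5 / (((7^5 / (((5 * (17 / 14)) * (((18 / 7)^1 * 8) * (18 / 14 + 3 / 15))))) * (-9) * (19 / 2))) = -70720 / 109531219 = -0.00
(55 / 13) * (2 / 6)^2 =55 / 117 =0.47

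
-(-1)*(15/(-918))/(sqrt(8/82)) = -5*sqrt(41)/612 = -0.05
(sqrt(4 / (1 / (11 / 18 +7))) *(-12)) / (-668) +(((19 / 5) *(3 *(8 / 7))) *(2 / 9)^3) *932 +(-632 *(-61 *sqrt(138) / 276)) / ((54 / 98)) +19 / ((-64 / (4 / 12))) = sqrt(274) / 167 +72478103 / 544320 +472262 *sqrt(138) / 1863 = 3111.15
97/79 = 1.23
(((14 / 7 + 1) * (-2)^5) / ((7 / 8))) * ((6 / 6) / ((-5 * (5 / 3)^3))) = 20736 / 4375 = 4.74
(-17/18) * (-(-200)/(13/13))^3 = -68000000/9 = -7555555.56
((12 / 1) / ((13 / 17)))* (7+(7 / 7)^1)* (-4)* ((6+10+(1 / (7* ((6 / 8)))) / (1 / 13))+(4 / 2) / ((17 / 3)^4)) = -4148422400 / 447083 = -9278.86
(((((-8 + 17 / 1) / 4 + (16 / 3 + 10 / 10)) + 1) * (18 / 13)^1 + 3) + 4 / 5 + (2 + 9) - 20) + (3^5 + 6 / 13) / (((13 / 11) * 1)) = 361787 / 1690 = 214.08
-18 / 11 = -1.64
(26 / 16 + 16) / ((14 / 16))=141 / 7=20.14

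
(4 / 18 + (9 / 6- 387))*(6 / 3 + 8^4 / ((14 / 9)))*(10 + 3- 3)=-10152619.84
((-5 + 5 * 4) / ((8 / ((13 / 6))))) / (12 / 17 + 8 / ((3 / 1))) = 3315 / 2752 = 1.20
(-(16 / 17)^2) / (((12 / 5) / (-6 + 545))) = -198.94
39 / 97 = 0.40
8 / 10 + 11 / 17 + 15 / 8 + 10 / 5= 3619 / 680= 5.32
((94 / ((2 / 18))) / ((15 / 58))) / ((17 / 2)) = 32712 / 85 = 384.85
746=746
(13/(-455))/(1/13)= -13/35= -0.37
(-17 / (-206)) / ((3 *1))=0.03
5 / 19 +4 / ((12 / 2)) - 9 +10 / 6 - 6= -707 / 57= -12.40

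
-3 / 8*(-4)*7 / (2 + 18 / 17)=357 / 104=3.43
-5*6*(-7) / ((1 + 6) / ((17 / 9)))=56.67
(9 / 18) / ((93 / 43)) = 43 / 186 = 0.23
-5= -5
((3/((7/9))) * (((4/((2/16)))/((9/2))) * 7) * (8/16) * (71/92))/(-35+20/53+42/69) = -30104/13821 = -2.18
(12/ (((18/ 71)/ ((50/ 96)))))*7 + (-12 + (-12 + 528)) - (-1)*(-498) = 178.57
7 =7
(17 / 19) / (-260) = -17 / 4940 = -0.00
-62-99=-161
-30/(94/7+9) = -210/157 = -1.34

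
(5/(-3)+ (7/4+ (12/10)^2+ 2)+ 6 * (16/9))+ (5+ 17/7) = 15133/700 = 21.62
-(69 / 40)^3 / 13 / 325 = -328509 / 270400000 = -0.00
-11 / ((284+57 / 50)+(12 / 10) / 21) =-3850 / 99819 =-0.04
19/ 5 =3.80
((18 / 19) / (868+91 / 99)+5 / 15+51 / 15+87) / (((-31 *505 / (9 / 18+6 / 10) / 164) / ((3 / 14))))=-1003247464637 / 4477744466125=-0.22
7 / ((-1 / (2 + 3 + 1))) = -42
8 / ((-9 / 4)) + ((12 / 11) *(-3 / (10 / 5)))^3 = -95080 / 11979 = -7.94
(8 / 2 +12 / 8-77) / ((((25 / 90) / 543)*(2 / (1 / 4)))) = -698841 / 40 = -17471.02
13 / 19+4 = 89 / 19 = 4.68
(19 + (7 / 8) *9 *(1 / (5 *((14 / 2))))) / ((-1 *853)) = -769 / 34120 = -0.02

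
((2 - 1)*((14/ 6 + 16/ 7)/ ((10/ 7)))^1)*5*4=194/ 3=64.67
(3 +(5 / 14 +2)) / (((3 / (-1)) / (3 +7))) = -125 / 7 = -17.86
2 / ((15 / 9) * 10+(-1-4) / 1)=6 / 35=0.17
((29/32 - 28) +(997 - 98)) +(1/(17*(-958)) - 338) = 139123139/260576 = 533.91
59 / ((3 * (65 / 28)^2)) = 46256 / 12675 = 3.65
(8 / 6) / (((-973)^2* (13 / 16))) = 64 / 36922431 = 0.00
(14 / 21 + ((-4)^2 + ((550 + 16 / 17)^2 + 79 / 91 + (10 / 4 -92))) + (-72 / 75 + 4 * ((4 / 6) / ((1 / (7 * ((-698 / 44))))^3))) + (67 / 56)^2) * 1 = -1312577966335461513 / 392044452800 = -3348033.51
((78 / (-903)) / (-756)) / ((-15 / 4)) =-26 / 853335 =-0.00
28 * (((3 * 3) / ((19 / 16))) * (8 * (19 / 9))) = 3584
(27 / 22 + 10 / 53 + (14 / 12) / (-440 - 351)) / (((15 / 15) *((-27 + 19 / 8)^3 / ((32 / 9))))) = -4580196352 / 13599077252409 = -0.00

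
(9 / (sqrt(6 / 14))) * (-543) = -1629 * sqrt(21) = -7465.02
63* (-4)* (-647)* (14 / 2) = 1141308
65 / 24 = 2.71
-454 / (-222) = 227 / 111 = 2.05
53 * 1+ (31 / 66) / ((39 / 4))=68273 / 1287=53.05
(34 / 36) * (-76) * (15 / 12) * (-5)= 8075 / 18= 448.61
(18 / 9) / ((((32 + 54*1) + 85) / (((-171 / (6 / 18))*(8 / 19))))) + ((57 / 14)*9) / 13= 1011 / 3458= 0.29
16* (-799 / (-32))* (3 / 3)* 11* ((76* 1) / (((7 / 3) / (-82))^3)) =-4971968659152 / 343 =-14495535449.42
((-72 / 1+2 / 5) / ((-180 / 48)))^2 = 2050624 / 5625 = 364.56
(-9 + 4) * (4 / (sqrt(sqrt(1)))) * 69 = -1380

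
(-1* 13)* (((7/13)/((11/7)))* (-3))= 147/11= 13.36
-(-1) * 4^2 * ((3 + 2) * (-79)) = -6320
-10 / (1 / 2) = -20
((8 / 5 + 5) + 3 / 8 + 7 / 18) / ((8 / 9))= 2651 / 320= 8.28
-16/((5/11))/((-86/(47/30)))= 2068/3225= 0.64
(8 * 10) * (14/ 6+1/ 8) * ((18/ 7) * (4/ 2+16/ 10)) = 12744/ 7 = 1820.57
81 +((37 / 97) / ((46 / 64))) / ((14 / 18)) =1275633 / 15617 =81.68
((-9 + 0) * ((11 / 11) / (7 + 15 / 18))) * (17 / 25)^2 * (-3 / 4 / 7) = 23409 / 411250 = 0.06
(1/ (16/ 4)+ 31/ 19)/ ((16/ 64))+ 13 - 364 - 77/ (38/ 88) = -9914/ 19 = -521.79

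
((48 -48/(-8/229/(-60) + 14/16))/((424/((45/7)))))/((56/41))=-18924165/249945668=-0.08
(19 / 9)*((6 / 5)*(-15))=-38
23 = 23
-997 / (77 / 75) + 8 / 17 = -1270559 / 1309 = -970.63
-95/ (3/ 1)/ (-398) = 0.08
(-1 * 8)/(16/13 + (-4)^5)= 13/1662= 0.01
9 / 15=0.60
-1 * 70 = -70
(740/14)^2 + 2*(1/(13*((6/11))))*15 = 1782395/637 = 2798.11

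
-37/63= -0.59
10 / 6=5 / 3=1.67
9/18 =0.50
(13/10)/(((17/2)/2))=26/85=0.31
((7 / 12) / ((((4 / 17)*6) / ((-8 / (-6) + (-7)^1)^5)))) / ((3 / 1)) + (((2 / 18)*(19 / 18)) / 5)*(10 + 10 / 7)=-1182346897 / 1469664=-804.50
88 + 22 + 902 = 1012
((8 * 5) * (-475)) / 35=-3800 / 7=-542.86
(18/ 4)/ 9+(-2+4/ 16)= -5/ 4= -1.25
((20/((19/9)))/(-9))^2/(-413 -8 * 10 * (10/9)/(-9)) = -32400/11787733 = -0.00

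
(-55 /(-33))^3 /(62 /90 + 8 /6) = 625 /273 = 2.29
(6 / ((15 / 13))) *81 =2106 / 5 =421.20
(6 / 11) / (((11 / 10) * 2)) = 30 / 121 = 0.25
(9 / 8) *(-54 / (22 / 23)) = -5589 / 88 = -63.51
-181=-181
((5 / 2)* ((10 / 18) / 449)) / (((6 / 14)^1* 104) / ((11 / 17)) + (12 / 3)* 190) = 1925 / 515825568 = 0.00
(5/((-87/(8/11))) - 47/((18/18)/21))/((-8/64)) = 7556792/957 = 7896.33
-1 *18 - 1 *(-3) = -15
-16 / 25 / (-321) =16 / 8025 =0.00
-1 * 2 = -2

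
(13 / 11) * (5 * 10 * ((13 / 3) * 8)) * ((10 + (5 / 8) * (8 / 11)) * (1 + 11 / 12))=44700500 / 1089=41047.29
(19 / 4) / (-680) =-19 / 2720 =-0.01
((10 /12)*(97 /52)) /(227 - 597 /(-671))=325435 /47709168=0.01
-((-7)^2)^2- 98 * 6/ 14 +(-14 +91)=-2366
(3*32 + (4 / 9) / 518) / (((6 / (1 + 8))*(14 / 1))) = 111889 / 10878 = 10.29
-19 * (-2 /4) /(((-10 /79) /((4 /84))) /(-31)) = 46531 /420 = 110.79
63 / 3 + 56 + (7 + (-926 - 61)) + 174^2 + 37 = 29410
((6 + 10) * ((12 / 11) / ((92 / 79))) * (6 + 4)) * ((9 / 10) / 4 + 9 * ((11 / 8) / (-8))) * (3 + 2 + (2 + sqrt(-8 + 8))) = -701757 / 506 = -1386.87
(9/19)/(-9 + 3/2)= -6/95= -0.06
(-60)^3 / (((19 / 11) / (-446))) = 1059696000 / 19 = 55773473.68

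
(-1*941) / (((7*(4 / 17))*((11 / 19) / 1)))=-303943 / 308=-986.83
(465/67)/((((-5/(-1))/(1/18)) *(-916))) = -31/368232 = -0.00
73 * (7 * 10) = 5110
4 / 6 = 2 / 3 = 0.67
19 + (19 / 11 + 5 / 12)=2791 / 132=21.14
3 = 3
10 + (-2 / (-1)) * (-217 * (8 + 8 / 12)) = -11254 / 3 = -3751.33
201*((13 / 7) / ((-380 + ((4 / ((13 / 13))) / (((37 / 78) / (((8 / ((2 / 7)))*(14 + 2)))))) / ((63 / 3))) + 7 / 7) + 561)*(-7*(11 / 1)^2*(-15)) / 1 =10553998720320 / 7367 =1432604685.80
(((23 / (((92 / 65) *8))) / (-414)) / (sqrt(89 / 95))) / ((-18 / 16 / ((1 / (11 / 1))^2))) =65 *sqrt(8455) / 160501176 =0.00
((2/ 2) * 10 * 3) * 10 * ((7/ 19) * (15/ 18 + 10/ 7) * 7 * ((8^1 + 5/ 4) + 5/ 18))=300125/ 18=16673.61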